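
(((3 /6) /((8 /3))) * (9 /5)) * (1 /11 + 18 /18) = 81 /220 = 0.37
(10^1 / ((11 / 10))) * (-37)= -3700 / 11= -336.36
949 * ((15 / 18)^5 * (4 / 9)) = 2965625 / 17496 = 169.50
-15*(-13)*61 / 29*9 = 107055 / 29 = 3691.55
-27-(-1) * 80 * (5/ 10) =13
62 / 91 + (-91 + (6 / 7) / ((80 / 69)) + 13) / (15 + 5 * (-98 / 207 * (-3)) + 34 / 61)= -947172781 / 347150440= -2.73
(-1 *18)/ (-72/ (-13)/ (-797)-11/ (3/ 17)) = 559494/ 1937723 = 0.29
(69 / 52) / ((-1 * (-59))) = 69 / 3068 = 0.02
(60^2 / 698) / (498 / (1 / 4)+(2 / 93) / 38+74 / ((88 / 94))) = 69973200 / 28097935207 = 0.00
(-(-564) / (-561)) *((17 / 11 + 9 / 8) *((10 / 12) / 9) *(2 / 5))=-11045 / 111078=-0.10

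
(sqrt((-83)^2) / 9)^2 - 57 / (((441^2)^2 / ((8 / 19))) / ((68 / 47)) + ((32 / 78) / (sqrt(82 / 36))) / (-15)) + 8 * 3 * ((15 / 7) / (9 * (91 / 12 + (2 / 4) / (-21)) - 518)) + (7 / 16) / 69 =56735277964079806522483292988078128337460627 / 667934116009209938471828096899765627783056 - 52629258240 * sqrt(82) / 1778544406052880133177302582919993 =84.94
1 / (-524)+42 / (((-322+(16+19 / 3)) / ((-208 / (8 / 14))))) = 51.01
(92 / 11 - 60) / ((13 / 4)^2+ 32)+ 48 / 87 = -143696 / 217239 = -0.66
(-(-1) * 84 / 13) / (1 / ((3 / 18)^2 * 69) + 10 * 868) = 483 / 648869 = 0.00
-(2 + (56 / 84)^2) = -22 / 9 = -2.44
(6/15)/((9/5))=2/9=0.22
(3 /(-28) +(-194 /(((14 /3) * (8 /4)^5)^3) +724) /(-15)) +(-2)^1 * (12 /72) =-2189760747 /44957696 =-48.71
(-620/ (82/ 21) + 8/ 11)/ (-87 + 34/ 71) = 5061022/ 2770493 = 1.83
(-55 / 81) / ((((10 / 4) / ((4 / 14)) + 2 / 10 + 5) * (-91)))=1100 / 2056509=0.00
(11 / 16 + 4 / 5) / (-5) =-119 / 400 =-0.30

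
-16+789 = 773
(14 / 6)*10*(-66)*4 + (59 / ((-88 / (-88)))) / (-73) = -6160.81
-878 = -878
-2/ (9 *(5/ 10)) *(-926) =3704/ 9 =411.56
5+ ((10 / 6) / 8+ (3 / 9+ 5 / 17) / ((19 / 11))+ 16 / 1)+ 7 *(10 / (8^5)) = 114168873 / 5292032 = 21.57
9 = 9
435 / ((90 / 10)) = 145 / 3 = 48.33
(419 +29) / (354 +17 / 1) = 64 / 53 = 1.21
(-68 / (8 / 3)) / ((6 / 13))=-55.25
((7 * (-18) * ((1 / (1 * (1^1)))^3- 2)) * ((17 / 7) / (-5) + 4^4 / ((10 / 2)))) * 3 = 19170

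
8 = 8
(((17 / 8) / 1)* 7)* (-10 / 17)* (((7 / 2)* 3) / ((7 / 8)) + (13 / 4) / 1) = -2135 / 16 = -133.44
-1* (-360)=360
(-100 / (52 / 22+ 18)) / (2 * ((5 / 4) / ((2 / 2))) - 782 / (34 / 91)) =275 / 117068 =0.00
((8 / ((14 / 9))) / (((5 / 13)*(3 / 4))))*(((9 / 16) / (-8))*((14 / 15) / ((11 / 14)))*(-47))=38493 / 550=69.99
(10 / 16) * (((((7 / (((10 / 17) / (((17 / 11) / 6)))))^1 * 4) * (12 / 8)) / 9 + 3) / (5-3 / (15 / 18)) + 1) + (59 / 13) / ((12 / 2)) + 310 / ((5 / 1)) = 9460595 / 144144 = 65.63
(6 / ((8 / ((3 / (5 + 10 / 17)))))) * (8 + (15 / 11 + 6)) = 25857 / 4180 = 6.19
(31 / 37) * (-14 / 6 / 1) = -217 / 111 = -1.95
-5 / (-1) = 5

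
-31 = -31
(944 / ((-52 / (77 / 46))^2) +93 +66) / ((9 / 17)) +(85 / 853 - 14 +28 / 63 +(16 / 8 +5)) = 811861920899 / 2745325908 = 295.73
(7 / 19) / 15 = 7 / 285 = 0.02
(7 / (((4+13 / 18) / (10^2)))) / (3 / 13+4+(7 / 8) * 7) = 14.31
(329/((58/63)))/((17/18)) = 186543/493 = 378.38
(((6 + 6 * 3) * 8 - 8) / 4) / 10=23 / 5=4.60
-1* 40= -40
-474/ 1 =-474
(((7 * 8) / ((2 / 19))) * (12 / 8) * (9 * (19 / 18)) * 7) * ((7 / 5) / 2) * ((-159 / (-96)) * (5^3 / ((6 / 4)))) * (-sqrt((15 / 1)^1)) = -164065475 * sqrt(15) / 32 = -19856964.14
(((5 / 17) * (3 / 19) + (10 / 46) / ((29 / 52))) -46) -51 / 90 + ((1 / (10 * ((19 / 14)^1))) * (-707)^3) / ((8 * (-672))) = 3968962586921 / 827293440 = 4797.53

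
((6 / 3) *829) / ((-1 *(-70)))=829 / 35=23.69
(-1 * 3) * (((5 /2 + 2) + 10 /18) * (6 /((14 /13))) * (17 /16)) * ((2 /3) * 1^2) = -2873 /48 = -59.85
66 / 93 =22 / 31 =0.71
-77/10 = -7.70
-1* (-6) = 6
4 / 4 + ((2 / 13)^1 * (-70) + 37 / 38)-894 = -445981 / 494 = -902.80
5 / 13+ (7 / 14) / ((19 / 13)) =359 / 494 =0.73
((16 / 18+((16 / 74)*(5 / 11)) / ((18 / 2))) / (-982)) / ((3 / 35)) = -57680 / 5395599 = -0.01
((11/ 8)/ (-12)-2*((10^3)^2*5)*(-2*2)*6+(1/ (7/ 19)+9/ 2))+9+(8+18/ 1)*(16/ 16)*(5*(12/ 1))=161281059139/ 672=240001576.10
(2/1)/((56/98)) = 7/2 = 3.50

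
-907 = -907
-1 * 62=-62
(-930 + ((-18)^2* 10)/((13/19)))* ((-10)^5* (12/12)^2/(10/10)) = -4947000000/13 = -380538461.54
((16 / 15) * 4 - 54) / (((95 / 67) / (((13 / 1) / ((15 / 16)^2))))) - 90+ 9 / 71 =-13856054941 / 22764375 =-608.67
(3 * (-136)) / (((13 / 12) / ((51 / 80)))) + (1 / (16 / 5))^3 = -240.06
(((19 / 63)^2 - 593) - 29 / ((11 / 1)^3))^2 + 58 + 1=9812942536820737708 / 27907331342121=351625.97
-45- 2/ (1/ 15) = -75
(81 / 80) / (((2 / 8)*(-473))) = -0.01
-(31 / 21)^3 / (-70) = 29791 / 648270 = 0.05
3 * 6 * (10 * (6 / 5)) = 216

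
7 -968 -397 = -1358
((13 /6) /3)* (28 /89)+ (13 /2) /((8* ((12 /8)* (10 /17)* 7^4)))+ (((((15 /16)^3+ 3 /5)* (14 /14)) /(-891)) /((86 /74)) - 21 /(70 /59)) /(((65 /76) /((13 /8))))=-18670187234437583 /558903750451200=-33.41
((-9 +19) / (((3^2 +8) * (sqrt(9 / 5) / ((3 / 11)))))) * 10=1.20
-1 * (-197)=197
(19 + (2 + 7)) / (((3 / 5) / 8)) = 1120 / 3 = 373.33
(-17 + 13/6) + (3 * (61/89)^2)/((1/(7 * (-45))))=-21803039/47526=-458.76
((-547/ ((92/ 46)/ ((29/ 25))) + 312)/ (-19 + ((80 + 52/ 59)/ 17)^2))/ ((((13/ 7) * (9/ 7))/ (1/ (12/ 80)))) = -25928875966/ 6419461815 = -4.04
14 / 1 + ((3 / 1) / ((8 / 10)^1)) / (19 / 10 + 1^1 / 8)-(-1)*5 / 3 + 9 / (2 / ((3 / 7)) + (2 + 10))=24379 / 1350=18.06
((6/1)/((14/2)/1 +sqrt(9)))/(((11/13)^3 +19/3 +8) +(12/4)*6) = 19773/1085510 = 0.02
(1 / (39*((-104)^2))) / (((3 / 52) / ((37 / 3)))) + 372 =27159013 / 73008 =372.00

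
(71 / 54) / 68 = 71 / 3672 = 0.02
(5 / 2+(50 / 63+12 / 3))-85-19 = -12185 / 126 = -96.71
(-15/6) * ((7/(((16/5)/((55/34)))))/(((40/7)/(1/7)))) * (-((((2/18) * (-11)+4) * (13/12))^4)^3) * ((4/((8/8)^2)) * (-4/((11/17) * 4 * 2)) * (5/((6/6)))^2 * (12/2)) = -56546354.08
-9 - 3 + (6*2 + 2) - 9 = -7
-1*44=-44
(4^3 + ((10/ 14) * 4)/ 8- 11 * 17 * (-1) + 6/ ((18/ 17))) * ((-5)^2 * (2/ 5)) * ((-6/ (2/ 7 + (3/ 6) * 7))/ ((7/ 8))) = -1727200/ 371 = -4655.53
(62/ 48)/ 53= 31/ 1272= 0.02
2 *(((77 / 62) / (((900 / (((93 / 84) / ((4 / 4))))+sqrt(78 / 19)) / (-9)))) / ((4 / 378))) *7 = -36581876100 / 2010947507+9474003 *sqrt(1482) / 8043790028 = -18.15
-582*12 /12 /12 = -97 /2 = -48.50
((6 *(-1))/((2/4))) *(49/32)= -147/8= -18.38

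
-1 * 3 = -3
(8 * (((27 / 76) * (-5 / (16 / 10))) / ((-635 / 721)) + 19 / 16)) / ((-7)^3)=-189029 / 3310636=-0.06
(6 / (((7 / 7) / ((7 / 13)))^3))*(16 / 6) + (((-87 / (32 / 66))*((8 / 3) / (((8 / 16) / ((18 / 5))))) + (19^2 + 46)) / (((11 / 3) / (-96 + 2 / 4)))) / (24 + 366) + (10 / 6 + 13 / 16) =548049263 / 2636400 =207.88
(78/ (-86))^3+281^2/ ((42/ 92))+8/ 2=288791235331/ 1669647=172965.44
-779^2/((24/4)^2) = -606841/36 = -16856.69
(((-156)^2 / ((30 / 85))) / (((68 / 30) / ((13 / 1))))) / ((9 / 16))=703040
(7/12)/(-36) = -7/432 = -0.02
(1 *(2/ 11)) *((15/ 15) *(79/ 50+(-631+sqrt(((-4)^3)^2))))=-28271/ 275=-102.80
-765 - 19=-784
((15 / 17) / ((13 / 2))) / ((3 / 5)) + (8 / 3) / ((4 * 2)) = 371 / 663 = 0.56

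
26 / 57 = 0.46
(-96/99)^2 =1024/1089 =0.94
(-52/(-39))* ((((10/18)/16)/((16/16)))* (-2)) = -5/54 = -0.09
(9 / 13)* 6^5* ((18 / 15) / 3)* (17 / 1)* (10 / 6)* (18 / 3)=4758912 / 13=366070.15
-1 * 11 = -11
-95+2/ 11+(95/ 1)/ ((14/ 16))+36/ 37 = 41955/ 2849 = 14.73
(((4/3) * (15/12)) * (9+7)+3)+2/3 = 91/3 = 30.33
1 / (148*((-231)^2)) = 1 / 7897428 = 0.00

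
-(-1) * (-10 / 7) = -10 / 7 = -1.43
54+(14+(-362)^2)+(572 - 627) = 131057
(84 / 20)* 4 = 84 / 5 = 16.80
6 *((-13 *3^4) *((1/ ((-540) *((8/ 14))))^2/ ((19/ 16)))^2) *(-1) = 31213/ 63160560000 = 0.00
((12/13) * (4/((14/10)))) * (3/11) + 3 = 3723/1001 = 3.72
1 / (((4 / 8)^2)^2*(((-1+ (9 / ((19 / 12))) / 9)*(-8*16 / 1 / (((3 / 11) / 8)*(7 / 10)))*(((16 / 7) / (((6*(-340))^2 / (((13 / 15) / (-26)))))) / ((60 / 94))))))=-1167523875 / 4136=-282283.34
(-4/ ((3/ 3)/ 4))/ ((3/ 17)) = -272/ 3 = -90.67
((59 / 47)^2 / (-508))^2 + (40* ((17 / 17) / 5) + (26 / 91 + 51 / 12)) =110501027109523 / 8814889983088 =12.54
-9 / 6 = -3 / 2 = -1.50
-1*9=-9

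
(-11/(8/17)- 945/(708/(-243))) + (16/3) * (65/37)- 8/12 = 5408093/17464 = 309.67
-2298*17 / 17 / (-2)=1149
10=10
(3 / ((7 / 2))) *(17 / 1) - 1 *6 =60 / 7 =8.57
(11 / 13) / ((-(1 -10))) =11 / 117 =0.09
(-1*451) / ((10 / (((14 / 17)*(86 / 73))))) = -271502 / 6205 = -43.76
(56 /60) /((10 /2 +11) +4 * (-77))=-7 /2190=-0.00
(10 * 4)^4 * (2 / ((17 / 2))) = 10240000 / 17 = 602352.94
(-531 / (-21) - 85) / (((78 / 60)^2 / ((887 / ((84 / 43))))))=-398573450 / 24843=-16043.69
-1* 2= -2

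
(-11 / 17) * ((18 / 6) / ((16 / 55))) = -1815 / 272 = -6.67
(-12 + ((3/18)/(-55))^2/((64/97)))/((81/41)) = -6.07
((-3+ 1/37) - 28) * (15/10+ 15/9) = -3629/37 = -98.08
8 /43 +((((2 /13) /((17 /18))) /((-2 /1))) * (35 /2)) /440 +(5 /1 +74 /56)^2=3289896107 /81953872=40.14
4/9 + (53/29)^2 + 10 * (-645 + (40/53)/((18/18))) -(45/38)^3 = -141766369647905/22012286904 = -6440.33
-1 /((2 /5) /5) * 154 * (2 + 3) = -9625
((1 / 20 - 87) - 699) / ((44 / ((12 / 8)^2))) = -12861 / 320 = -40.19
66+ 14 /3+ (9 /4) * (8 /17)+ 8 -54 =1312 /51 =25.73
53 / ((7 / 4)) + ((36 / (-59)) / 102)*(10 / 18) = 637838 / 21063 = 30.28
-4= -4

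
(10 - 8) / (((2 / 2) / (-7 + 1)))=-12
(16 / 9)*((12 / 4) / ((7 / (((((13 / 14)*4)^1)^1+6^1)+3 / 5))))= 5776 / 735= 7.86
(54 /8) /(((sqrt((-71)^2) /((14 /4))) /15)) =2835 /568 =4.99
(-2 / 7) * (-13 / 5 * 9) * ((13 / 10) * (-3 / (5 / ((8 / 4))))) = -9126 / 875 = -10.43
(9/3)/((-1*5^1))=-3/5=-0.60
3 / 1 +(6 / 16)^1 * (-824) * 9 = -2778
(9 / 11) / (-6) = -3 / 22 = -0.14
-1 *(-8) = 8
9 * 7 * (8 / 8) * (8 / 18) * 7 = 196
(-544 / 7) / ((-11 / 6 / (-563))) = -1837632 / 77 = -23865.35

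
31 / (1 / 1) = 31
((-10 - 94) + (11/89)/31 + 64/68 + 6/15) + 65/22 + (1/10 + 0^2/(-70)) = -51387077/515933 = -99.60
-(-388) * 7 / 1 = 2716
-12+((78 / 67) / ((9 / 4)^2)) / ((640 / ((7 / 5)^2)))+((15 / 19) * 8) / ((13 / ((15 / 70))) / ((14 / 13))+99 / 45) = -89713850783 / 7544434500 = -11.89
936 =936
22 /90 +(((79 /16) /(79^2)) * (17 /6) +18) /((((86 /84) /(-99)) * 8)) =-4252873889 /19566720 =-217.35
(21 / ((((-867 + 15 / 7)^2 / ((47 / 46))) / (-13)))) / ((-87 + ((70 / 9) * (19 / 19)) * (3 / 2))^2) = -0.00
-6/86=-3/43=-0.07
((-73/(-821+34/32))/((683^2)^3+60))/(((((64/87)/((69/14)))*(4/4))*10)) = 146073/248594620507164862233520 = 0.00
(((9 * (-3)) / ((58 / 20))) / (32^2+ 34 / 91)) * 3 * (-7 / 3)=85995 / 1351661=0.06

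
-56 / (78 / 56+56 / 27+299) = -42336 / 228665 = -0.19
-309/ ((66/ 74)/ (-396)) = 137196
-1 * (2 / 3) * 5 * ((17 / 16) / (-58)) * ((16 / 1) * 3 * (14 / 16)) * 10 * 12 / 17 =18.10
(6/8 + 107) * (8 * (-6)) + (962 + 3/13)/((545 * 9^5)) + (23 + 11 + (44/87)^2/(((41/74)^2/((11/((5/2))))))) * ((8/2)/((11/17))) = -32133749240036106749/6505921160925615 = -4939.15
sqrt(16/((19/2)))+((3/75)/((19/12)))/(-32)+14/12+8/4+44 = 4*sqrt(38)/19+537691/11400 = 48.46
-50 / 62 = -25 / 31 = -0.81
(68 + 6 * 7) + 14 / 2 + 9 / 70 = 117.13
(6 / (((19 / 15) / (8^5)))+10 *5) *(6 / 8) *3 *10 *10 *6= 3982594500 / 19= 209610236.84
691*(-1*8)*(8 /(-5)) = 44224 /5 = 8844.80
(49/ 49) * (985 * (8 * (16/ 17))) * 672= 4983868.24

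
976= 976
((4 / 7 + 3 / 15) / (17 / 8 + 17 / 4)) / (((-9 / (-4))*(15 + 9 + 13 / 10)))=64 / 30107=0.00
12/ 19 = 0.63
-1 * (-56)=56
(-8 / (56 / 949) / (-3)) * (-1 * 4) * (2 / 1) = -7592 / 21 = -361.52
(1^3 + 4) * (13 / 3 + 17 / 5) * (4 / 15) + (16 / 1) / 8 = 12.31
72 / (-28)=-18 / 7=-2.57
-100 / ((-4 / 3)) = 75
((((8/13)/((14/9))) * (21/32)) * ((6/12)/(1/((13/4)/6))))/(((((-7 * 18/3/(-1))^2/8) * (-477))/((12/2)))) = -1/249312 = -0.00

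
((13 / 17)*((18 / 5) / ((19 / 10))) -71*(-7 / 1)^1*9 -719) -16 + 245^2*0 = 1207842 / 323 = 3739.45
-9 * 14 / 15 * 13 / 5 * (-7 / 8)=1911 / 100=19.11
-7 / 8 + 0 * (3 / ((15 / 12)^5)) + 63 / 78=-7 / 104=-0.07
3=3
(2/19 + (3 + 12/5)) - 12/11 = 4613/1045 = 4.41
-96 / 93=-32 / 31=-1.03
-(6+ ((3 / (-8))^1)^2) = -393 / 64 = -6.14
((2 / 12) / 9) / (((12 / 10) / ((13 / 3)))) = 65 / 972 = 0.07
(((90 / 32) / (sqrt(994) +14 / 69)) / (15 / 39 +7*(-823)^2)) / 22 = -13455 / 2444561961605632 +928395*sqrt(994) / 34223867462478848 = 0.00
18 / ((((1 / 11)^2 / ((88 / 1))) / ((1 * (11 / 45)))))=234256 / 5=46851.20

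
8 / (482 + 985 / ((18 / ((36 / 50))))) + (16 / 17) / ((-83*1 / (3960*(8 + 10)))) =-2973174920 / 3678477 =-808.26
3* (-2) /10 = -0.60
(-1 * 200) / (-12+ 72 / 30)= 125 / 6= 20.83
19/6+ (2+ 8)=79/6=13.17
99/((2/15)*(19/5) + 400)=7425/30038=0.25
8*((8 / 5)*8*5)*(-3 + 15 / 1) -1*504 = 5640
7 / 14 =1 / 2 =0.50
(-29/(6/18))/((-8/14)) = 609/4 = 152.25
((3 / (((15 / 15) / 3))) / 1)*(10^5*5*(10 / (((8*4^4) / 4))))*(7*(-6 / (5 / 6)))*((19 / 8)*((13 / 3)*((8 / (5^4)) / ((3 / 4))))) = -778050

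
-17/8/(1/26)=-221/4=-55.25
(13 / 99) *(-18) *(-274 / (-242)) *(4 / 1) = -14248 / 1331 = -10.70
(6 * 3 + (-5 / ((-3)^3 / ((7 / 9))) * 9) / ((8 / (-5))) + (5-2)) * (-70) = -152635 / 108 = -1413.29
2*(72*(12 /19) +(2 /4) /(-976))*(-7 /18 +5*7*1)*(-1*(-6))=1050695107 /55632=18886.52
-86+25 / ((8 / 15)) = -313 / 8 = -39.12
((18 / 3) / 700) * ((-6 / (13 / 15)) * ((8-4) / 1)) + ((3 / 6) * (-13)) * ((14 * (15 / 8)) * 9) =-5590539 / 3640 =-1535.86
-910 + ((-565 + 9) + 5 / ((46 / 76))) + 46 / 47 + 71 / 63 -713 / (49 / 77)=-175437550 / 68103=-2576.06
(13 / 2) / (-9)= -13 / 18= -0.72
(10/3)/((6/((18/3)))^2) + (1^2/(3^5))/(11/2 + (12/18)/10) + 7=139789/13527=10.33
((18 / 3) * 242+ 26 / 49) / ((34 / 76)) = 2704612 / 833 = 3246.83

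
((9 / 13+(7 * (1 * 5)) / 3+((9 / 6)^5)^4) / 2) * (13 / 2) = 10847.25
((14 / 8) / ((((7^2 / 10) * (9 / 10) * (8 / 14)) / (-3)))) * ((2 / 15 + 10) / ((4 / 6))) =-95 / 3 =-31.67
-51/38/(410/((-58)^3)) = 2487678/3895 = 638.68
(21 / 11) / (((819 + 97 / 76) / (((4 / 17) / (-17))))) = -6384 / 198182039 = -0.00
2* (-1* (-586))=1172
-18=-18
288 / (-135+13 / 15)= -1080 / 503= -2.15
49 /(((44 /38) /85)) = 79135 /22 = 3597.05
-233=-233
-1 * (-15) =15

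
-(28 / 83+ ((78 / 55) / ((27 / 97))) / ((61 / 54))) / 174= -674948 / 24226455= -0.03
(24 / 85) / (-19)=-24 / 1615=-0.01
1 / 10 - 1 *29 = -289 / 10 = -28.90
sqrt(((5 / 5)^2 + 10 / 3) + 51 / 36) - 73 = -70.60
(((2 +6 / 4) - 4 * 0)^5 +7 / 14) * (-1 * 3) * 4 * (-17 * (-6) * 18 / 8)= -23165271 / 16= -1447829.44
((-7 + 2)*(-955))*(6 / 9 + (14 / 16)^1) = 176675 / 24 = 7361.46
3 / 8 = 0.38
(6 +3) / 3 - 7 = -4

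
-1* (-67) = 67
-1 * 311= -311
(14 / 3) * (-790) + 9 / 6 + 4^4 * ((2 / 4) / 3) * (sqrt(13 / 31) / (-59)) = -22111 / 6- 128 * sqrt(403) / 5487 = -3685.63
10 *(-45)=-450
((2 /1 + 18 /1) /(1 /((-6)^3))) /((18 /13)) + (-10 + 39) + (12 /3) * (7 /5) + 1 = -15422 /5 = -3084.40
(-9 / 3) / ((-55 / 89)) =267 / 55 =4.85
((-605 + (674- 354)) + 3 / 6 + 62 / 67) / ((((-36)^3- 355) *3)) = 37999 / 18898422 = 0.00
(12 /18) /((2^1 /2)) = 0.67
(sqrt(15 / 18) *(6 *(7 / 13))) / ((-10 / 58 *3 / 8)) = -1624 *sqrt(30) / 195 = -45.62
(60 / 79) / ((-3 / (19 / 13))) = -380 / 1027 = -0.37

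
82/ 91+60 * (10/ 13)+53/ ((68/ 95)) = 749361/ 6188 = 121.10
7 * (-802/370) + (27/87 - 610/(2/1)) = -319.86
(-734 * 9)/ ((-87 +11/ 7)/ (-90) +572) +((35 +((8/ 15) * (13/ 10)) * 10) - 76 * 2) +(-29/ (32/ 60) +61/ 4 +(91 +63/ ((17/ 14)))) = -6567960809/ 368177160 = -17.84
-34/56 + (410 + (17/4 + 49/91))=75381/182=414.18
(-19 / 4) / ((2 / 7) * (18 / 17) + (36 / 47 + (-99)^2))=-106267 / 219291876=-0.00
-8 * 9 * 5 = -360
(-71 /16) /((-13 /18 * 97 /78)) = 1917 /388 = 4.94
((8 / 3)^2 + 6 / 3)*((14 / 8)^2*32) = 8036 / 9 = 892.89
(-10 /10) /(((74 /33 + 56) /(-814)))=13431 /961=13.98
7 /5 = 1.40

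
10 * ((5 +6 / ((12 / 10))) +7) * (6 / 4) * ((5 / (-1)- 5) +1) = -2295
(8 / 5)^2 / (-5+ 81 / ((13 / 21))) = 208 / 10225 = 0.02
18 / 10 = 9 / 5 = 1.80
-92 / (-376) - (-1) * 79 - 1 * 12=6321 / 94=67.24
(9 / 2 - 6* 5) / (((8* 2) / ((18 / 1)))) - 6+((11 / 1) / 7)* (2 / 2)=-3709 / 112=-33.12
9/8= 1.12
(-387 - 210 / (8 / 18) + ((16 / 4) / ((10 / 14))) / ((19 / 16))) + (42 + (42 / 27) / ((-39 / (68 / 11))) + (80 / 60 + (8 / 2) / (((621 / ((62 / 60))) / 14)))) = -41081549189 / 50617710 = -811.60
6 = 6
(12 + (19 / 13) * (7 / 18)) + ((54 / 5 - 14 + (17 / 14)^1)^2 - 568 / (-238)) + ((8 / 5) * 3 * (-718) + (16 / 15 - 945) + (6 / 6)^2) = -42594699881 / 9746100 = -4370.44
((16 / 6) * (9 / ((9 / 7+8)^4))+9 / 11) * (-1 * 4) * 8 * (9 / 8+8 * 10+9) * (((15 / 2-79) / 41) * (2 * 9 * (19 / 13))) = 79542169553196 / 731875625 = 108682.63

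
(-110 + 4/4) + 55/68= -7357/68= -108.19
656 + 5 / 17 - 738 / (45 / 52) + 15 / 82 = -1368371 / 6970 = -196.32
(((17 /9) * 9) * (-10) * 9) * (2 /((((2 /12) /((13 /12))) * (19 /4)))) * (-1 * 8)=636480 /19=33498.95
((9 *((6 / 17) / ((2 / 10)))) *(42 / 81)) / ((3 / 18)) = 840 / 17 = 49.41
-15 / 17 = -0.88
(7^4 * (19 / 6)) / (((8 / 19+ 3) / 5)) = 866761 / 78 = 11112.32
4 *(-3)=-12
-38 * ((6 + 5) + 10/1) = -798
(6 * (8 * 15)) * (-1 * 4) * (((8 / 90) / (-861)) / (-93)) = -256 / 80073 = -0.00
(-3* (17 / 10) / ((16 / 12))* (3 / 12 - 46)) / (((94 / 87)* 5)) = 2435913 / 75200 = 32.39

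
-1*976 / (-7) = 976 / 7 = 139.43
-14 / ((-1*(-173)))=-14 / 173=-0.08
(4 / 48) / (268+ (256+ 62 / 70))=35 / 220452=0.00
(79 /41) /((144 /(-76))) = -1501 /1476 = -1.02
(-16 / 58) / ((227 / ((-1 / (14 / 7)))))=4 / 6583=0.00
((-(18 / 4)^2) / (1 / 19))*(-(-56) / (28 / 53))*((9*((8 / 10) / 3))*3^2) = -4404618 / 5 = -880923.60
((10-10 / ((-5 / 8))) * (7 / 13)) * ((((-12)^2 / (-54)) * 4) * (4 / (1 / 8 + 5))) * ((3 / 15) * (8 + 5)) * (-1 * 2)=372736 / 615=606.07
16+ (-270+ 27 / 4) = -989 / 4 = -247.25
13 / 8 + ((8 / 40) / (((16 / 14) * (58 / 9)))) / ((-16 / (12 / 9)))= 15059 / 9280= 1.62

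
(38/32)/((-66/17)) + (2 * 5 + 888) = 947965/1056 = 897.69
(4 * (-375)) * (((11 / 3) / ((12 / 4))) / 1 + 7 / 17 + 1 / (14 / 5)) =-1066250 / 357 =-2986.69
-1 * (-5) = 5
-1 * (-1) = 1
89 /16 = 5.56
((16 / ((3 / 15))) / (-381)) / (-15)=16 / 1143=0.01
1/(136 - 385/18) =18/2063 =0.01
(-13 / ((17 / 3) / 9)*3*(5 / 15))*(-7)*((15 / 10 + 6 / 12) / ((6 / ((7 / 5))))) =5733 / 85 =67.45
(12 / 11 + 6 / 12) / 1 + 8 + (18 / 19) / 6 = 4075 / 418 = 9.75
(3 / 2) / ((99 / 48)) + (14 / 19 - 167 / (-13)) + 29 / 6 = 19.14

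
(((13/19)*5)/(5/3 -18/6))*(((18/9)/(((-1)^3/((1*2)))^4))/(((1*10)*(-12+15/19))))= 52/71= 0.73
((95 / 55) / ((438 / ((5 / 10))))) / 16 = 19 / 154176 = 0.00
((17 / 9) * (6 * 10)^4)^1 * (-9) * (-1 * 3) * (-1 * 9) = -5948640000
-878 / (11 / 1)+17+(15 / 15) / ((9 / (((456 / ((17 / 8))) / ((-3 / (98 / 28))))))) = -152539 / 1683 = -90.64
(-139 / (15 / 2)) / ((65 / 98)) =-27.94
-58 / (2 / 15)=-435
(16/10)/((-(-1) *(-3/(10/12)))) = -4/9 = -0.44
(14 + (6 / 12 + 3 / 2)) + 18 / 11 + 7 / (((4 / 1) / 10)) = 773 / 22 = 35.14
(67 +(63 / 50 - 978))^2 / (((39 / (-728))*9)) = -28966940366 / 16875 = -1716559.43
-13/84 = -0.15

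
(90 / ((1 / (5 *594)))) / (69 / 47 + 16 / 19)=238698900 / 2063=115704.75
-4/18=-2/9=-0.22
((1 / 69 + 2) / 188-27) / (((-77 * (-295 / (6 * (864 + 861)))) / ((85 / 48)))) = -21.78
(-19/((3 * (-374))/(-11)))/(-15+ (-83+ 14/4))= 0.00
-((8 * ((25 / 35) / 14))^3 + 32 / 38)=-2034384 / 2235331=-0.91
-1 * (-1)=1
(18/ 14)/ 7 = 9/ 49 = 0.18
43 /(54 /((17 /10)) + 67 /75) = 54825 /41639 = 1.32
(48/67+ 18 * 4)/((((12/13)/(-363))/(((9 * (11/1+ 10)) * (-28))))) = 10139016888/67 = 151328610.27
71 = 71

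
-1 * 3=-3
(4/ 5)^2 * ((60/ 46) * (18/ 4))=432/ 115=3.76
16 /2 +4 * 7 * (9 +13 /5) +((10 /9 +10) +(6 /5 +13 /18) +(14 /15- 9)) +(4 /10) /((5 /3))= 50701 /150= 338.01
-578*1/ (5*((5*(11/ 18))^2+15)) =-187272/ 39425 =-4.75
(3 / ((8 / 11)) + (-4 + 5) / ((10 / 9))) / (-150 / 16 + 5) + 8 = 1199 / 175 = 6.85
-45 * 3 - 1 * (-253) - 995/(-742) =88551/742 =119.34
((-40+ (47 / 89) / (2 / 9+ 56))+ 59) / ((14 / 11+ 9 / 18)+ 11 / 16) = 6848552 / 886351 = 7.73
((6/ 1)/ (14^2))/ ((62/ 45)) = 135/ 6076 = 0.02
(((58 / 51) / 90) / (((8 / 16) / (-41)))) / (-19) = 2378 / 43605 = 0.05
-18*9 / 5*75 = -2430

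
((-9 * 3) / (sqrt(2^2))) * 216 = -2916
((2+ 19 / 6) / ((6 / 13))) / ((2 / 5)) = 2015 / 72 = 27.99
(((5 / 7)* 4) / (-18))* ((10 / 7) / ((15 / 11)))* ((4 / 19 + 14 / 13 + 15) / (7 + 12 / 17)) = -557260 / 1585493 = -0.35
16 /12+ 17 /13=103 /39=2.64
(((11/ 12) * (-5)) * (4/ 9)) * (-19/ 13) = 1045/ 351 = 2.98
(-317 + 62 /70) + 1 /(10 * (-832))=-18410503 /58240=-316.11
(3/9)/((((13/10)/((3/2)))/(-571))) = -2855/13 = -219.62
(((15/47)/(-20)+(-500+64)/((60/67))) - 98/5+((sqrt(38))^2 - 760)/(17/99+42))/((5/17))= -1780.25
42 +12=54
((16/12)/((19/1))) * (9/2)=6/19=0.32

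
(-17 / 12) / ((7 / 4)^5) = -4352 / 50421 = -0.09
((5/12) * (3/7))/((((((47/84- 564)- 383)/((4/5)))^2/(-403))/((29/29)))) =-1624896/31602045005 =-0.00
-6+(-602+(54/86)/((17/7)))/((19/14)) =-449.39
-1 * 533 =-533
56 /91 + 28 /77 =140 /143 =0.98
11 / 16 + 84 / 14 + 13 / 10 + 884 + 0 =71359 / 80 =891.99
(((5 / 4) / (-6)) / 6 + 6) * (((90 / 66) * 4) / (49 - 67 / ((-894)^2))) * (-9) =-2574538965 / 430787467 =-5.98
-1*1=-1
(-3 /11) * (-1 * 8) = 2.18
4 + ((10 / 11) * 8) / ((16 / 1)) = 4.45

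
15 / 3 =5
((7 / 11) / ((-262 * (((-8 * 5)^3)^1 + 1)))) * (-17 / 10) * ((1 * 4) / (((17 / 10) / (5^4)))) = -8750 / 92222559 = -0.00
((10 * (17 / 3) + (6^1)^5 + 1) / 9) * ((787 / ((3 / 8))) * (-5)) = -739811480 / 81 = -9133475.06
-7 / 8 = -0.88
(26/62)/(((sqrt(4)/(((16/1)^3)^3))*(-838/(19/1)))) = -4243427688448/12989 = -326693947.84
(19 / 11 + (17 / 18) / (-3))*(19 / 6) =15941 / 3564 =4.47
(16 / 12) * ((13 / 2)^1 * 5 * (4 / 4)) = 130 / 3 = 43.33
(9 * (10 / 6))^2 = 225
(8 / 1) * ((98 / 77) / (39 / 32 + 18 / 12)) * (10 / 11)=35840 / 10527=3.40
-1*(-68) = 68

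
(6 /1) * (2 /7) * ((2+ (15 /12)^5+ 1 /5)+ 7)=188187 /8960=21.00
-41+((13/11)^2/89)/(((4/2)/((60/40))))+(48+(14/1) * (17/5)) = 11762283/215380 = 54.61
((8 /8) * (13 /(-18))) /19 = -13 /342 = -0.04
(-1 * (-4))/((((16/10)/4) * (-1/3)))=-30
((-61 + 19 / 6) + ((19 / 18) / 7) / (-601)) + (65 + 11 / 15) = 1495541 / 189315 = 7.90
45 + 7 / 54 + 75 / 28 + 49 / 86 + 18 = 2157815 / 32508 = 66.38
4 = 4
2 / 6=0.33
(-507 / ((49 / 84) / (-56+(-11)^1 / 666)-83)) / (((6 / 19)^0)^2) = 37829298 / 6193739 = 6.11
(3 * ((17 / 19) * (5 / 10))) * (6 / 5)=153 / 95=1.61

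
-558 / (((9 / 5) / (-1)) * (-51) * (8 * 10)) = -31 / 408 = -0.08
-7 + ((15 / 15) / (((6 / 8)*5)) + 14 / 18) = -5.96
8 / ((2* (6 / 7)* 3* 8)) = 7 / 36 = 0.19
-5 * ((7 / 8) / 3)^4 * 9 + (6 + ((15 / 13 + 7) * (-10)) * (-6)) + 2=238132831 / 479232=496.91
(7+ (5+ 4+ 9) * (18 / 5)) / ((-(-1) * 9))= 359 / 45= 7.98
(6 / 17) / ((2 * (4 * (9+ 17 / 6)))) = 0.00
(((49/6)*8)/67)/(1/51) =3332/67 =49.73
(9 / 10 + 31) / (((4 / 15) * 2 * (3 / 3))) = 957 / 16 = 59.81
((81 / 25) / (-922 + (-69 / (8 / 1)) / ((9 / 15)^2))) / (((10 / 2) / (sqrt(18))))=-5832 * sqrt(2) / 2837875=-0.00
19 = 19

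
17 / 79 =0.22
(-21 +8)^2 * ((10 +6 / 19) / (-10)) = -16562 / 95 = -174.34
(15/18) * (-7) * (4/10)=-7/3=-2.33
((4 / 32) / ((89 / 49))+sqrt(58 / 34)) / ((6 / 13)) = 637 / 4272+13 * sqrt(493) / 102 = 2.98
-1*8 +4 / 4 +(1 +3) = -3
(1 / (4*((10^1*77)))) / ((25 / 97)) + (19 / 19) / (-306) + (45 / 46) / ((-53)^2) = -1263464513 / 761135067000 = -0.00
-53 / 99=-0.54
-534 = -534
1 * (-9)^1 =-9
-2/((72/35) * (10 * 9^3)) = -7/52488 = -0.00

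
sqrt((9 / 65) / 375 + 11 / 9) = sqrt(1162226) / 975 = 1.11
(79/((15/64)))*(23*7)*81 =21978432/5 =4395686.40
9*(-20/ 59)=-180/ 59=-3.05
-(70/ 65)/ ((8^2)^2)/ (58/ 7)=-49/ 1544192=-0.00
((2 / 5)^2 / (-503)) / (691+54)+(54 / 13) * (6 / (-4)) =-758838427 / 121788875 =-6.23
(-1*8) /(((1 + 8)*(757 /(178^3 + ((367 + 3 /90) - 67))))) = -676806244 /102195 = -6622.69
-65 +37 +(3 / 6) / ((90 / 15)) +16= -143 / 12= -11.92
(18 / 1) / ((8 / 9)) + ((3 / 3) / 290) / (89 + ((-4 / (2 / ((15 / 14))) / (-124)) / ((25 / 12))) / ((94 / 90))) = 5331018719 / 263259680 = 20.25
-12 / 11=-1.09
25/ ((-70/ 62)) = -155/ 7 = -22.14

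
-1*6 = -6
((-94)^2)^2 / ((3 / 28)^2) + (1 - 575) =61210713298 / 9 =6801190366.44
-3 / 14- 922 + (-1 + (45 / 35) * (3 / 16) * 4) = -3689 / 4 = -922.25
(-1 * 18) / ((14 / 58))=-522 / 7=-74.57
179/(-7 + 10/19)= -3401/123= -27.65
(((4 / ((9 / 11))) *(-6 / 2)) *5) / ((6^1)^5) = -55 / 5832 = -0.01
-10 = -10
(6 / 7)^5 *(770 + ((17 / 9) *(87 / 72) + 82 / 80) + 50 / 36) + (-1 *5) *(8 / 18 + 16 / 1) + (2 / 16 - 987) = -4299940301 / 6050520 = -710.67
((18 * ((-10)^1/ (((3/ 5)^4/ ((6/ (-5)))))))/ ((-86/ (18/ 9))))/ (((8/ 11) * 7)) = -6875/ 903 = -7.61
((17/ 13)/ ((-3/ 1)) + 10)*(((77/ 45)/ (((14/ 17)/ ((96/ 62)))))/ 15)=558008/ 272025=2.05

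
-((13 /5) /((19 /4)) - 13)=1183 /95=12.45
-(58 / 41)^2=-3364 / 1681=-2.00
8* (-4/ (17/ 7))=-224/ 17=-13.18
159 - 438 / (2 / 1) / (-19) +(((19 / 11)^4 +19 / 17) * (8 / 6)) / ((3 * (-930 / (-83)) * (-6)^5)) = 1093465322397869 / 6412298565420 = 170.53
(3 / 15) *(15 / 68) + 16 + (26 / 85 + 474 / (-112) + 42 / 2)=33.12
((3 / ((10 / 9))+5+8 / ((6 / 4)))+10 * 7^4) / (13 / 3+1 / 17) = 12251747 / 2240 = 5469.53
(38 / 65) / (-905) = -0.00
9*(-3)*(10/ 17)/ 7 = -2.27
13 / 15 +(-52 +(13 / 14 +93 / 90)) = -1721 / 35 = -49.17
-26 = -26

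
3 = 3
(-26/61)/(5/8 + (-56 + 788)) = -0.00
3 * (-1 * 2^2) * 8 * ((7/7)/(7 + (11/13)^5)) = -5940688/460017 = -12.91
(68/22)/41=34/451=0.08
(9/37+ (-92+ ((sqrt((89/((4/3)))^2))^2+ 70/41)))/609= 35319911/4927216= 7.17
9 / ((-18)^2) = 1 / 36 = 0.03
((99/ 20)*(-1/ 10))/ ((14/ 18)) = -891/ 1400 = -0.64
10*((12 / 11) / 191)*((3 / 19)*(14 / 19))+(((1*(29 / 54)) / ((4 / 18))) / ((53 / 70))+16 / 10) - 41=-43657344631 / 1205952990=-36.20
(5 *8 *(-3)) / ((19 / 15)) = -1800 / 19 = -94.74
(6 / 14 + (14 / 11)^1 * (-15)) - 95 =-8752 / 77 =-113.66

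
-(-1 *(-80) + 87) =-167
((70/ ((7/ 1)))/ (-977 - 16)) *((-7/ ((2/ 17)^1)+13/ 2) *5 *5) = 13250/ 993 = 13.34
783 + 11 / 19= 14888 / 19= 783.58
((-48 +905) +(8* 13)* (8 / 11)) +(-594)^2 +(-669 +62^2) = 3926380 / 11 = 356943.64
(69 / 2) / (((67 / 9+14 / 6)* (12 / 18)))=5.29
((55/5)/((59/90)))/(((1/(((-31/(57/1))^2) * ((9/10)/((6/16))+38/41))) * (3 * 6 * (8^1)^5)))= 0.00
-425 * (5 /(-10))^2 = -106.25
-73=-73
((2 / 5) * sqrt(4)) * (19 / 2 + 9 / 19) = 7.98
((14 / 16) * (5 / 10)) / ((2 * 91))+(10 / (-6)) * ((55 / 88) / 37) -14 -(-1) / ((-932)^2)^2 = -15270598288496261 / 1088754543821568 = -14.03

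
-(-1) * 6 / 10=3 / 5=0.60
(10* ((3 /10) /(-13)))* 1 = -3 /13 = -0.23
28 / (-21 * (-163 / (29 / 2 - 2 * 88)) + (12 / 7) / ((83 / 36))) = -2627282 / 1918995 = -1.37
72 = 72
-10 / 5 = -2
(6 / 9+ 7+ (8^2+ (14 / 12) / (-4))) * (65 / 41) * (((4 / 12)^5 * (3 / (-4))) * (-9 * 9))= 37115 / 1312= 28.29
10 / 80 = 1 / 8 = 0.12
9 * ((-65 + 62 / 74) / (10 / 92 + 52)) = -327612 / 29563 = -11.08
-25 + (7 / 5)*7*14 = 112.20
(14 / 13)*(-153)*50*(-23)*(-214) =-527146200 / 13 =-40549707.69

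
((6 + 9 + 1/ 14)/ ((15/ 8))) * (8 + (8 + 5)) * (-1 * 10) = -1688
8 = 8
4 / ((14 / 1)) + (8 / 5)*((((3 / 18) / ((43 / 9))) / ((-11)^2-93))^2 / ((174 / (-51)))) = 60055367 / 210194320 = 0.29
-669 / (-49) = 669 / 49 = 13.65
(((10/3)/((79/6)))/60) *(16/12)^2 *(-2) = -32/2133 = -0.02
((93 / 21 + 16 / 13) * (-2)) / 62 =-515 / 2821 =-0.18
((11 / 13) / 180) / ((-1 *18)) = -11 / 42120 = -0.00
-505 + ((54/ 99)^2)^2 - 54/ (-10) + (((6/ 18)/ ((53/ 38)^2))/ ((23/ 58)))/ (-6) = -21265270710274/ 42565998915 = -499.58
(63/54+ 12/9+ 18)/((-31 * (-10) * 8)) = 41/4960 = 0.01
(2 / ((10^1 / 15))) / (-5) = -3 / 5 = -0.60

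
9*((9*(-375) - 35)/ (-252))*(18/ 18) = 1705/ 14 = 121.79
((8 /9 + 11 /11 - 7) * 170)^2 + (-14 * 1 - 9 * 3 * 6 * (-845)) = 72239356 /81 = 891843.90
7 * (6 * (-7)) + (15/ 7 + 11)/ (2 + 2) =-2035/ 7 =-290.71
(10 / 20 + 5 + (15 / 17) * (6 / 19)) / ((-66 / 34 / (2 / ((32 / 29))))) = -108257 / 20064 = -5.40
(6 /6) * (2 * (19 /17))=38 /17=2.24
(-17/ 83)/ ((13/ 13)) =-17/ 83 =-0.20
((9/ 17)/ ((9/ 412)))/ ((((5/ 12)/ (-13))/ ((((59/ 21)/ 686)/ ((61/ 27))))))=-17064216/ 12449185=-1.37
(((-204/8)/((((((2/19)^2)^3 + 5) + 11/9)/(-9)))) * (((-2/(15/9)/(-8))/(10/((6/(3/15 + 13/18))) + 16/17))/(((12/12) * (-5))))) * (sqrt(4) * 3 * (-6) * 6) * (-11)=-79481707831532259/74920581872500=-1060.88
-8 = -8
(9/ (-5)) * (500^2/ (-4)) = 112500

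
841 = 841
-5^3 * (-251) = 31375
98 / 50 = 49 / 25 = 1.96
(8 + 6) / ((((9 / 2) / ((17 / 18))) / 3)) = 238 / 27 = 8.81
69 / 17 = 4.06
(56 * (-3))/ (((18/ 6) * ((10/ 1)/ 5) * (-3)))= 9.33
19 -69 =-50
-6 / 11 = -0.55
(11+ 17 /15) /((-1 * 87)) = -182 /1305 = -0.14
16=16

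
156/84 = 1.86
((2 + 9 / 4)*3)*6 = 153 / 2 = 76.50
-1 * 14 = -14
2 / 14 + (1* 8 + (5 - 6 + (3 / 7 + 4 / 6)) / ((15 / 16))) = 371 / 45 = 8.24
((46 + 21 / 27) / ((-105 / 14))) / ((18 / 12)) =-1684 / 405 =-4.16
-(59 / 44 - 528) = 23173 / 44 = 526.66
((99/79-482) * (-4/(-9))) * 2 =-303832/711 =-427.33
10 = 10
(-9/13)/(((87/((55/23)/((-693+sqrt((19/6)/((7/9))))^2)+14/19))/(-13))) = 355740 * sqrt(798)/3350155538281483+4851982188747764/63652955227348177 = 0.08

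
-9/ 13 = -0.69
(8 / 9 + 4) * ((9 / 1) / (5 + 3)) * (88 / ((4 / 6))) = 726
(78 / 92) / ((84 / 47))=611 / 1288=0.47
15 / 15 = 1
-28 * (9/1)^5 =-1653372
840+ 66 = 906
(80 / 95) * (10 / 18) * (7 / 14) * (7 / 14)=20 / 171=0.12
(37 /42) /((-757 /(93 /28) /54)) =-30969 /148372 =-0.21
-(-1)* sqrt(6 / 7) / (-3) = -sqrt(42) / 21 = -0.31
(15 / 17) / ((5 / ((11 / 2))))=33 / 34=0.97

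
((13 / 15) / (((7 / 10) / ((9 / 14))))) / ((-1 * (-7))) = 39 / 343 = 0.11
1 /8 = 0.12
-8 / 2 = -4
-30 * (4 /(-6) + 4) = -100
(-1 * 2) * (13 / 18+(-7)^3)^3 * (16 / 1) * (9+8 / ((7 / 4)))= 88866325486780 / 5103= 17414525864.55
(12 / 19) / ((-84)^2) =1 / 11172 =0.00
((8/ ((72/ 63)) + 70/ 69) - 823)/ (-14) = 28117/ 483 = 58.21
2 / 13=0.15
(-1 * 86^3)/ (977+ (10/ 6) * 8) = -1908168/ 2971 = -642.26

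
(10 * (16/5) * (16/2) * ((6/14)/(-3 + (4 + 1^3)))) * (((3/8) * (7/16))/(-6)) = -3/2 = -1.50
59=59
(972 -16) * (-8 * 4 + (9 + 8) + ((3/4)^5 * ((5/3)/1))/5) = -3651681/256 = -14264.38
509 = 509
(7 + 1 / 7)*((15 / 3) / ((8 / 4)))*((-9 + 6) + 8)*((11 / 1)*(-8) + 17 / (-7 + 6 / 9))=-1076875 / 133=-8096.80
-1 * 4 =-4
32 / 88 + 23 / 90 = 613 / 990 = 0.62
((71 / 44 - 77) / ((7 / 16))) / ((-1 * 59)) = 13268 / 4543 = 2.92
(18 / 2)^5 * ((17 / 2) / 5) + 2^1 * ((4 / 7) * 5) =7027231 / 70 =100389.01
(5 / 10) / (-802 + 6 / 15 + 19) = -5 / 7826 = -0.00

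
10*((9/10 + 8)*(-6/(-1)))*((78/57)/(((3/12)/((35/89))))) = 21840/19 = 1149.47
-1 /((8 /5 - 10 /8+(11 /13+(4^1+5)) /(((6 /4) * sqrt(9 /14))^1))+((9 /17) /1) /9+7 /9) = 1877735340 /103835339191 - 3462451200 * sqrt(14) /103835339191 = -0.11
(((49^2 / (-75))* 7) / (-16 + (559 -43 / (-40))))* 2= -38416 / 46635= -0.82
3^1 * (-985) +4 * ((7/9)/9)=-239327/81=-2954.65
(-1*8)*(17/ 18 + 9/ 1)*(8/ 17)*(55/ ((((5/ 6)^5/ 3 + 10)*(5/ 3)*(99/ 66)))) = -326633472/ 4018885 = -81.27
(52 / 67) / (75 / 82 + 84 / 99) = 10824 / 24589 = 0.44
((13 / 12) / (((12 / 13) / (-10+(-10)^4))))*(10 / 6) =19540.62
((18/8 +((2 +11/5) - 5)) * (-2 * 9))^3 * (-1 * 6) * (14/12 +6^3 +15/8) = 93467257317/4000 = 23366814.33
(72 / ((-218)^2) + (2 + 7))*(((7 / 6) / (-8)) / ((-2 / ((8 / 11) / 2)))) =249543 / 1045528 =0.24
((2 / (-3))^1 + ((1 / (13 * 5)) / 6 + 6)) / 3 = 2081 / 1170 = 1.78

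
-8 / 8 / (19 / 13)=-13 / 19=-0.68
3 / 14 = 0.21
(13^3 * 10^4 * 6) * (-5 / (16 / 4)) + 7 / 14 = -329549999 / 2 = -164774999.50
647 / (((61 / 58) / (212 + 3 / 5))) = 39890138 / 305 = 130787.34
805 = 805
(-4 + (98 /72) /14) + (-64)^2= 294631 /72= 4092.10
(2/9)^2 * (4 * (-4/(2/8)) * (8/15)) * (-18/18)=2048/1215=1.69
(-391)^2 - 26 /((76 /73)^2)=441451051 /2888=152857.01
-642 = -642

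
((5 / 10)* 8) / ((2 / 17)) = 34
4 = 4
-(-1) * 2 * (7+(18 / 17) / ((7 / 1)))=1702 / 119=14.30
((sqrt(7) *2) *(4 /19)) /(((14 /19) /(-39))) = -156 *sqrt(7) /7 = -58.96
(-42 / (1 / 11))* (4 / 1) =-1848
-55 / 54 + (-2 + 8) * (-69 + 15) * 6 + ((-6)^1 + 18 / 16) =-421177 / 216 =-1949.89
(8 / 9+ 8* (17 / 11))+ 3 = 1609 / 99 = 16.25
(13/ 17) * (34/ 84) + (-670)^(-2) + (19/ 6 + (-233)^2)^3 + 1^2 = 27155195020503498497653/ 169684200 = 160033727480245.65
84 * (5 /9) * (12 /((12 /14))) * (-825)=-539000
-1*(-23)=23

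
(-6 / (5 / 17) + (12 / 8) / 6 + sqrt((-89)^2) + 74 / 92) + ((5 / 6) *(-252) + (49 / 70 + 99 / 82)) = -2610947 / 18860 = -138.44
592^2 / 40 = 43808 / 5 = 8761.60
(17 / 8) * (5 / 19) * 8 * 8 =680 / 19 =35.79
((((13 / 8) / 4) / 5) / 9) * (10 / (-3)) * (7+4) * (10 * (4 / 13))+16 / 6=89 / 54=1.65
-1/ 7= -0.14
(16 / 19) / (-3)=-16 / 57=-0.28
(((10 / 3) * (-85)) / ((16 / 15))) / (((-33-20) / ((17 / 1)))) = 36125 / 424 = 85.20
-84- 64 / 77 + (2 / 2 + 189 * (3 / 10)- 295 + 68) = -195681 / 770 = -254.13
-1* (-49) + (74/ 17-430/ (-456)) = 210451/ 3876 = 54.30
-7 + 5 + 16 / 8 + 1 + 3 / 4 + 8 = 39 / 4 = 9.75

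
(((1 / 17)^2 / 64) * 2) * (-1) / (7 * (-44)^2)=-0.00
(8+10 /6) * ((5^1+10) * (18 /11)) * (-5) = -13050 /11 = -1186.36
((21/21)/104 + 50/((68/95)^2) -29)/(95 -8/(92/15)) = 0.73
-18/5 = -3.60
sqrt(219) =14.80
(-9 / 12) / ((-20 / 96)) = 18 / 5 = 3.60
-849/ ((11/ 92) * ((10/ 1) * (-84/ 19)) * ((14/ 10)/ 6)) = 371013/ 539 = 688.34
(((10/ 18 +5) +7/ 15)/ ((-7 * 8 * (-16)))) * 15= 271/ 2688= 0.10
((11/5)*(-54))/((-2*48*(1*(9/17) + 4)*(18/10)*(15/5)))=17/336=0.05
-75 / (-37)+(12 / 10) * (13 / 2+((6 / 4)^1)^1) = 2151 / 185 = 11.63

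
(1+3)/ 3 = 4/ 3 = 1.33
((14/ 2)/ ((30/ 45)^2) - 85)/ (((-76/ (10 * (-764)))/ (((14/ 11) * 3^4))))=-149991345/ 209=-717661.94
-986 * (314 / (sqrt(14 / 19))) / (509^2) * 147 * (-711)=2311348662 * sqrt(266) / 259081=145502.59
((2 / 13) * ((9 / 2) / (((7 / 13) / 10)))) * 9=810 / 7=115.71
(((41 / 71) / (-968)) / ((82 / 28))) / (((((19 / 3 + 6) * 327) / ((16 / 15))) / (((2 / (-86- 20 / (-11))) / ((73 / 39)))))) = 364 / 532295888135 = 0.00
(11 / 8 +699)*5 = 28015 / 8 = 3501.88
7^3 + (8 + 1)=352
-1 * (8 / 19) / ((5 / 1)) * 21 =-168 / 95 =-1.77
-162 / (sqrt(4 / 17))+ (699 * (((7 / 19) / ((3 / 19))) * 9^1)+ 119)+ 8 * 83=15462 -81 * sqrt(17)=15128.03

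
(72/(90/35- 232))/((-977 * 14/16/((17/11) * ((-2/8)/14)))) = -612/60408887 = -0.00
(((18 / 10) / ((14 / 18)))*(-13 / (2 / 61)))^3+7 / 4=-265017539537087 / 343000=-772645887.86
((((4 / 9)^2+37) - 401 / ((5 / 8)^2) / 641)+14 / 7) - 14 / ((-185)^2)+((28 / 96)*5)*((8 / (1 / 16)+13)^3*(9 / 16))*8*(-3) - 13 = -313822587634705643 / 5686387920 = -55188388.84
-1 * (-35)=35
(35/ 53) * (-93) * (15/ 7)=-6975/ 53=-131.60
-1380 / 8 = -345 / 2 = -172.50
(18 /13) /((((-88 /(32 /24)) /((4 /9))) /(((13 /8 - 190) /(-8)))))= -137 /624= -0.22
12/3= 4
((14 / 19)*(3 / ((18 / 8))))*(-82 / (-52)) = 1148 / 741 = 1.55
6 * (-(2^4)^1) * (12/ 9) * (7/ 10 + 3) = -2368/ 5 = -473.60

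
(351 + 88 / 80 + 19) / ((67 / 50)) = 18555 / 67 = 276.94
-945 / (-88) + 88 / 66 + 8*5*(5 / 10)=8467 / 264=32.07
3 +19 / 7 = 5.71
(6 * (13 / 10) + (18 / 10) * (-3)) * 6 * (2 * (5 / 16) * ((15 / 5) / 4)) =27 / 4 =6.75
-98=-98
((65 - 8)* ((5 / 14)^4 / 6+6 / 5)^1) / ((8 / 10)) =26335919 / 307328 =85.69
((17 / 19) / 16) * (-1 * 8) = -17 / 38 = -0.45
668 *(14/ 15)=9352/ 15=623.47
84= 84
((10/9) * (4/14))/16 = 5/252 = 0.02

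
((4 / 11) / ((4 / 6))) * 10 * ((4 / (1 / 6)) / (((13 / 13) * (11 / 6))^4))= 1866240 / 161051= 11.59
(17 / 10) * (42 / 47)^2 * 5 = 14994 / 2209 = 6.79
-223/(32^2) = -223/1024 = -0.22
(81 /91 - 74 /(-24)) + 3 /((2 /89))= 150121 /1092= 137.47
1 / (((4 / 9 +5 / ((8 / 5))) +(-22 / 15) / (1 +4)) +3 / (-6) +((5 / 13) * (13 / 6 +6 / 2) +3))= 23400 / 181661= 0.13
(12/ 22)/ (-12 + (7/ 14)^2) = -24/ 517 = -0.05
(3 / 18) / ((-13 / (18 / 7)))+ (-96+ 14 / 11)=-94855 / 1001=-94.76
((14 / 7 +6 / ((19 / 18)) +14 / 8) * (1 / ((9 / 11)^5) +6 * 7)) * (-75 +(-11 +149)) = 4418575357 / 166212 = 26583.97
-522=-522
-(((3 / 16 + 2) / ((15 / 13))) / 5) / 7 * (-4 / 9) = 13 / 540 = 0.02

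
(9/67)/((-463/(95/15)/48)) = -2736/31021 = -0.09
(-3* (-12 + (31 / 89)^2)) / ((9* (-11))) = -94091 / 261393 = -0.36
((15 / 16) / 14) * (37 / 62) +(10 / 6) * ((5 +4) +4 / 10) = 654401 / 41664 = 15.71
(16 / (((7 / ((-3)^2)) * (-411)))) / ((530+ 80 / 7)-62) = -0.00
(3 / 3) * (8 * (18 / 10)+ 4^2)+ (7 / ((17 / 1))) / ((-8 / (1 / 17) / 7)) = 351179 / 11560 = 30.38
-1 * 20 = -20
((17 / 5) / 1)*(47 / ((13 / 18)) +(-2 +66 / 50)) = 355793 / 1625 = 218.95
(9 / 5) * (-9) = -81 / 5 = -16.20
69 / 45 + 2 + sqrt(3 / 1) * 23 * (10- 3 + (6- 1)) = 53 / 15 + 276 * sqrt(3) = 481.58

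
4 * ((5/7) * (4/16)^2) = 5/28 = 0.18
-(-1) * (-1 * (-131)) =131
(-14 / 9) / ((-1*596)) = 7 / 2682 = 0.00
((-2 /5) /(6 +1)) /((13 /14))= -4 /65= -0.06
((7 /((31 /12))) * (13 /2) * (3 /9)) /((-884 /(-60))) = 210 /527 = 0.40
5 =5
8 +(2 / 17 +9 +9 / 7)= 2190 / 119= 18.40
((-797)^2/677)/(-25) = -635209/16925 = -37.53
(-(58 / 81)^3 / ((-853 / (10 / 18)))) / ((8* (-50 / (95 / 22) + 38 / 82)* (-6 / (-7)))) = -94995155 / 30280814118054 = -0.00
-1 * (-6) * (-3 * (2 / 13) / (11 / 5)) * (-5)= 900 / 143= 6.29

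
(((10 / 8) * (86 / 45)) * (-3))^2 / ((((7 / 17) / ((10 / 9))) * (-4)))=-157165 / 4536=-34.65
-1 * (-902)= 902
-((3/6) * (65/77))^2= -4225/23716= -0.18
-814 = -814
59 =59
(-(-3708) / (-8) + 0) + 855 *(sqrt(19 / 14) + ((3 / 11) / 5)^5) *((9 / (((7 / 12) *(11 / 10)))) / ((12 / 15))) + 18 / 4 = -142298393463 / 310023175 + 577125 *sqrt(266) / 539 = 17004.13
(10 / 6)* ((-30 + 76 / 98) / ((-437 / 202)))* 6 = 2892640 / 21413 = 135.09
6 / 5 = 1.20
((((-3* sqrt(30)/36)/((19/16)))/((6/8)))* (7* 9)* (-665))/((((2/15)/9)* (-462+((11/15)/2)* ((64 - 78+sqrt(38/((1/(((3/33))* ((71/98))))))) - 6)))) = -165957120000* sqrt(30)/294365417 - 18522000* sqrt(445170)/3238019587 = -3091.76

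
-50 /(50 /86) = -86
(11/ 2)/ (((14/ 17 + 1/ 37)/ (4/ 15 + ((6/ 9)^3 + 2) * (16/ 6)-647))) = -1795113793/ 433350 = -4142.41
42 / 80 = 21 / 40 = 0.52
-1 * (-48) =48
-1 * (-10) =10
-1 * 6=-6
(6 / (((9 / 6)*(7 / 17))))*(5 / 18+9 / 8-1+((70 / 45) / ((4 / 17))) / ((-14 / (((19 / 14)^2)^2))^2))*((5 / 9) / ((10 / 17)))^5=14200270635290691985 / 2459548529521606656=5.77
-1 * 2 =-2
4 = 4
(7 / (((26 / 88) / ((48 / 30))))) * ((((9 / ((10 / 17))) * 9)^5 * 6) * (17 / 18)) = 2160170809393036671 / 203125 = 10634687061627.26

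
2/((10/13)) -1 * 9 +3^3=103/5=20.60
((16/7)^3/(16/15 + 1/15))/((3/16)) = 327680/5831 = 56.20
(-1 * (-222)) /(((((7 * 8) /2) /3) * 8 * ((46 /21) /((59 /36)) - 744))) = -2183 /545280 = -0.00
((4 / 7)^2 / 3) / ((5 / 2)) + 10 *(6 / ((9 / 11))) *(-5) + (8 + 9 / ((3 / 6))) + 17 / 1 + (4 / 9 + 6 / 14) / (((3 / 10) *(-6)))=-6431926 / 19845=-324.11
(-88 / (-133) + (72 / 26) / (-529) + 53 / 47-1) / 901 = 0.00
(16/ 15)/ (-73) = -16/ 1095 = -0.01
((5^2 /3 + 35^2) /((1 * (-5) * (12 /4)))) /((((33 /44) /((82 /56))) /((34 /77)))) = -1031560 /14553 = -70.88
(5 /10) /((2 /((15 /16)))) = 15 /64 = 0.23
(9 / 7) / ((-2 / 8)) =-36 / 7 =-5.14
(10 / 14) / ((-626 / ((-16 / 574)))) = 20 / 628817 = 0.00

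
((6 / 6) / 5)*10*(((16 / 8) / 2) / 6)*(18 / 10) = 3 / 5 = 0.60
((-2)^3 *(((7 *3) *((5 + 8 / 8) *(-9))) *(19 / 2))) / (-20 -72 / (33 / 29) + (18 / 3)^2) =-118503 / 65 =-1823.12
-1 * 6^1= -6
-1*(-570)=570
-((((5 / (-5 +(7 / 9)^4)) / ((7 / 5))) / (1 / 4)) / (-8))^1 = -164025 / 425656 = -0.39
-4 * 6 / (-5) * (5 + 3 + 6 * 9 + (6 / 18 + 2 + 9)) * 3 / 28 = 264 / 7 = 37.71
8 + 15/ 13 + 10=249/ 13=19.15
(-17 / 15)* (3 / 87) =-17 / 435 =-0.04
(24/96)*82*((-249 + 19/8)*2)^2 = 159601889/32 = 4987559.03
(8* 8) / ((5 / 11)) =704 / 5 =140.80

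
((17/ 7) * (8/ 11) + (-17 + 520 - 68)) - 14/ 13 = 436125/ 1001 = 435.69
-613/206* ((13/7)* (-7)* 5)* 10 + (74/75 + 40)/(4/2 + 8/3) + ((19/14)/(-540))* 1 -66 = 7307925991/3893400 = 1877.00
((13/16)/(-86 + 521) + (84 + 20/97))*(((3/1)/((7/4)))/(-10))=-56850541/3938200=-14.44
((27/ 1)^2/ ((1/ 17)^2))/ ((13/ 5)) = 1053405/ 13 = 81031.15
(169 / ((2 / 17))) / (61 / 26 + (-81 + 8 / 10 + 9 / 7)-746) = -1307215 / 748537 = -1.75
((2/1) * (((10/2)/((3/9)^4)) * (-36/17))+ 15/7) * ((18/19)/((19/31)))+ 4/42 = -341257736/128877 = -2647.93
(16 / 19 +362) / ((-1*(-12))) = 1149 / 38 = 30.24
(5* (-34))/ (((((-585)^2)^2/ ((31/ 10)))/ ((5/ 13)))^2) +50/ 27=1717116908595103335921163/ 927243130641355801406250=1.85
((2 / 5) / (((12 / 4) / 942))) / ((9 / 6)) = 1256 / 15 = 83.73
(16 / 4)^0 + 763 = 764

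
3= 3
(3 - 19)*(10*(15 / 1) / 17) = -2400 / 17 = -141.18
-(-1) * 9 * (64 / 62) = 288 / 31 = 9.29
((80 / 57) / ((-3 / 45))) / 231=-400 / 4389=-0.09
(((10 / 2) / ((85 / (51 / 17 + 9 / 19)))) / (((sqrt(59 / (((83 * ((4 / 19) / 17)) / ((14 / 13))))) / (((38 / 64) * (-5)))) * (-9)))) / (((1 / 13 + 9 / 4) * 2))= 65 * sqrt(287875042) / 598694712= 0.00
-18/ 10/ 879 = -3/ 1465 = -0.00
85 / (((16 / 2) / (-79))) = -6715 / 8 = -839.38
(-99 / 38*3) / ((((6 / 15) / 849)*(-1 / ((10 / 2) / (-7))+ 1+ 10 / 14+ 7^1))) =-14708925 / 8968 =-1640.16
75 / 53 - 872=-46141 / 53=-870.58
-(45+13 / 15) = -688 / 15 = -45.87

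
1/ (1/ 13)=13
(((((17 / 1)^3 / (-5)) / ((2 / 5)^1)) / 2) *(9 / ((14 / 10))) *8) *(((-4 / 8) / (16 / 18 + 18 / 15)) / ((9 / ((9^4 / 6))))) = 2417564475 / 1316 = 1837055.07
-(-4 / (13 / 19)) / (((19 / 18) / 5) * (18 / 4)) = 80 / 13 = 6.15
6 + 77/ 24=221/ 24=9.21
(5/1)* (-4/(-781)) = 20/781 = 0.03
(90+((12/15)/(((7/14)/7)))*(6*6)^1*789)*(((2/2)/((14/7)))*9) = 7159833/5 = 1431966.60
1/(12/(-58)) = -29/6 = -4.83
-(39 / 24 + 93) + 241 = 146.38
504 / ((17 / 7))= 3528 / 17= 207.53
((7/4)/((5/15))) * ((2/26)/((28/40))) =15/26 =0.58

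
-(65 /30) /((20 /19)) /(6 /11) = -2717 /720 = -3.77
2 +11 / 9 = 29 / 9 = 3.22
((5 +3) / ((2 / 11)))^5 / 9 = 164916224 / 9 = 18324024.89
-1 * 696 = -696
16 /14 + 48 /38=320 /133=2.41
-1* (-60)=60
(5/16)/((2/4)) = 5/8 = 0.62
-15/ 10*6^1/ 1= -9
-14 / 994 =-1 / 71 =-0.01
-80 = -80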